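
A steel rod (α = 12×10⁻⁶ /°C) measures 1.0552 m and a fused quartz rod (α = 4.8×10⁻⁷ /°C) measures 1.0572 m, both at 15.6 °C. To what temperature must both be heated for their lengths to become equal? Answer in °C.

T = 180.1 °C

L₁(1 + α₁ΔT) = L₂(1 + α₂ΔT) ⇒ ΔT = (L₂ − L₁)/(α₁L₁ − α₂L₂)
L₂ − L₁ = 1.0572 − 1.0552 = 2.00×10⁻³ m
α₁L₁ − α₂L₂ = 12×10⁻⁶×1.0552 − 4.8×10⁻⁷×1.0572 = 1.2154944×10⁻⁵ m/K
ΔT = 2.00×10⁻³ / 1.2154944×10⁻⁵ = 164.542 K
T = 15.6 + 164.542 = 180.142 °C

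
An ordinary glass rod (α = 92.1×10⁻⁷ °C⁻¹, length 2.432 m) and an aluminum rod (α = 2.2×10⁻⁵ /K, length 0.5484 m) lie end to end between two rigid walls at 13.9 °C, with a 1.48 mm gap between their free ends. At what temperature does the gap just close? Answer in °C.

T = 56.8 °C

α₁L₁ = 2.239872×10⁻⁵ m/K, α₂L₂ = 1.20648×10⁻⁵ m/K → total 3.446352×10⁻⁵ m/K
ΔT = g/(α₁L₁+α₂L₂) = 1.48×10⁻³ / 3.446352×10⁻⁵ = 42.944 K
T = 13.9 + 42.944 = 56.844 °C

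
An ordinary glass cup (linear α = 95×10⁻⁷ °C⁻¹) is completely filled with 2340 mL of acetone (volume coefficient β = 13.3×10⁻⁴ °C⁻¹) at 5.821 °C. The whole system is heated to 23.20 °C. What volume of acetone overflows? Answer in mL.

52.9 mL

The cup also expands: β_container ≈ 3α = 2.85×10⁻⁵ /K
Net overflow = V₀(β_liq − 3α_cont)ΔT
β − 3α = 1.33×10⁻³ − 2.85×10⁻⁵ = 1.3015×10⁻³ /K; ΔT = 17.379 K
ΔV = 2340 × 1.3015×10⁻³ × 17.379 = 52.9 mL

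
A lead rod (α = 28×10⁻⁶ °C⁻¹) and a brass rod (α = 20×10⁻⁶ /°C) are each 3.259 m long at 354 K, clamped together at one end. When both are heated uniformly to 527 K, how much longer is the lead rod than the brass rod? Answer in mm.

4.51 mm

ΔT = 173 K
lead: ΔL = 28×10⁻⁶ × 3.259 m × 173 = 1.5787×10⁻² m = 15.787 mm
brass: ΔL = 20×10⁻⁶ × 3.259 m × 173 = 1.1276×10⁻² m = 11.276 mm
difference = 15.787 − 11.276 = 4.511 mm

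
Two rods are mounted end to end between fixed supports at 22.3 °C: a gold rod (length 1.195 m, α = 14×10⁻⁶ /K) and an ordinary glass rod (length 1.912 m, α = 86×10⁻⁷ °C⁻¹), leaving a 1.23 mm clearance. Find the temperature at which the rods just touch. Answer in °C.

T = 59.4 °C

Gap closes when ΔL₁ + ΔL₂ = 1.23 mm = 1.23×10⁻³ m
(α₁L₁ + α₂L₂)ΔT = g
α₁L₁ + α₂L₂ = 14×10⁻⁶×1.195 + 86×10⁻⁷×1.912 = 3.31732×10⁻⁵ m/K
ΔT = 1.23×10⁻³ / 3.31732×10⁻⁵ = 37.078 K
T = 22.3 + 37.078 = 59.378 °C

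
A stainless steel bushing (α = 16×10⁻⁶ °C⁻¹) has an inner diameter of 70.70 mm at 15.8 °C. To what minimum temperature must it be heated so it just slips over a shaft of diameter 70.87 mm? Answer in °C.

Required Δd = 70.87 − 70.70 = 0.17 mm
Δd = αd₀ΔT ⇒ ΔT = Δd/(αd₀) = 0.17 / (16×10⁻⁶ × 70.70) = 150.28 K
T_min = 15.8 + 150.28 = 166.08 °C

T = 166 °C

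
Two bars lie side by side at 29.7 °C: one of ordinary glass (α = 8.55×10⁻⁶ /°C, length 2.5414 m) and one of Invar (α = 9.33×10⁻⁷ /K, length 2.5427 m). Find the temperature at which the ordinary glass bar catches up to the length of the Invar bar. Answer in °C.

Equal length when α₁L₁ΔT − α₂L₂ΔT = L₂ − L₁ = 1.30×10⁻³ m
α₁L₁ = 2.172897×10⁻⁵, α₂L₂ = 2.3723391×10⁻⁶ → Δ(αL) = 1.93566309×10⁻⁵ m/K
ΔT = 1.30×10⁻³ / 1.93566309×10⁻⁵ = 67.1604 K, so T = 29.7 + 67.1604 = 96.8604 °C

T = 96.86 °C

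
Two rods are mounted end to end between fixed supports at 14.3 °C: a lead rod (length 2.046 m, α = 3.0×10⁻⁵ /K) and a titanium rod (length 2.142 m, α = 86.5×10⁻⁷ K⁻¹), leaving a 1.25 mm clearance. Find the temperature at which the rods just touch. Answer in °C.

T = 29.9 °C

α₁L₁ = 6.138×10⁻⁵ m/K, α₂L₂ = 1.85283×10⁻⁵ m/K → total 7.99083×10⁻⁵ m/K
ΔT = g/(α₁L₁+α₂L₂) = 1.25×10⁻³ / 7.99083×10⁻⁵ = 15.643 K
T = 14.3 + 15.643 = 29.943 °C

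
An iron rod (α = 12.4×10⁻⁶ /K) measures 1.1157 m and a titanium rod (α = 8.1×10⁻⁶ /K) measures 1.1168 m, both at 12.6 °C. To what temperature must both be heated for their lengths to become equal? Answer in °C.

T = 242.3 °C

L₁(1 + α₁ΔT) = L₂(1 + α₂ΔT) ⇒ ΔT = (L₂ − L₁)/(α₁L₁ − α₂L₂)
L₂ − L₁ = 1.1168 − 1.1157 = 1.10×10⁻³ m
α₁L₁ − α₂L₂ = 12.4×10⁻⁶×1.1157 − 8.1×10⁻⁶×1.1168 = 4.7886×10⁻⁶ m/K
ΔT = 1.10×10⁻³ / 4.7886×10⁻⁶ = 229.712 K
T = 12.6 + 229.712 = 242.312 °C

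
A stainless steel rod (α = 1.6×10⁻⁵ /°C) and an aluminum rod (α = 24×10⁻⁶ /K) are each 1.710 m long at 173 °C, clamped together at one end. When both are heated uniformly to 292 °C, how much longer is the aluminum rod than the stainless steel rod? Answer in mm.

1.63 mm

ΔT = 119 K
stainless steel: ΔL = 1.6×10⁻⁵ × 1.710 m × 119 = 3.2558×10⁻³ m = 3.2558 mm
aluminum: ΔL = 24×10⁻⁶ × 1.710 m × 119 = 4.8838×10⁻³ m = 4.8838 mm
difference = 4.8838 − 3.2558 = 1.6280 mm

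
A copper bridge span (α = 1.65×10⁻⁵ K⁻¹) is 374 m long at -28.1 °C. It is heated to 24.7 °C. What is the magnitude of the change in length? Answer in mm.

ΔL = 326 mm

|ΔT| = |24.7 − (-28.1)| = 52.8 K
ΔL = αL₀ΔT = (1.65×10⁻⁵)(374)(52.8) = 3.26×10⁻¹ m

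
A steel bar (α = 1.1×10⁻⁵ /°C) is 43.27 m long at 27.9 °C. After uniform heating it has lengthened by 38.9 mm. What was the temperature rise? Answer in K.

ΔL = αL₀ΔT ⇒ ΔT = ΔL / (αL₀)
ΔT = 38.9×10⁻³ m / (1.1×10⁻⁵ × 43.27 m) = 81.728 K

ΔT = 81.7 K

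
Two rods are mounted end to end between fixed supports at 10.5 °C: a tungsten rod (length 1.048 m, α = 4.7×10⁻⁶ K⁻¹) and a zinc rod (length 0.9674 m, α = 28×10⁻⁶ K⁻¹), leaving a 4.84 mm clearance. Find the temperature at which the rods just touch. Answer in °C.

T = 162 °C

Gap closes when ΔL₁ + ΔL₂ = 4.84 mm = 4.84×10⁻³ m
(α₁L₁ + α₂L₂)ΔT = g
α₁L₁ + α₂L₂ = 4.7×10⁻⁶×1.048 + 28×10⁻⁶×0.9674 = 3.20128×10⁻⁵ m/K
ΔT = 4.84×10⁻³ / 3.20128×10⁻⁵ = 151.19 K
T = 10.5 + 151.19 = 161.69 °C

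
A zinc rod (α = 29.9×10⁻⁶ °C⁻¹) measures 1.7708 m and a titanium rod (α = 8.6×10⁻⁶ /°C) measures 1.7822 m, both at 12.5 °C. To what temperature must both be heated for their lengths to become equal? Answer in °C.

T = 315.5 °C

Equal length when α₁L₁ΔT − α₂L₂ΔT = L₂ − L₁ = 1.14×10⁻² m
α₁L₁ = 5.294692×10⁻⁵, α₂L₂ = 1.532692×10⁻⁵ → Δ(αL) = 3.762×10⁻⁵ m/K
ΔT = 1.14×10⁻² / 3.762×10⁻⁵ = 303.030 K, so T = 12.5 + 303.030 = 315.530 °C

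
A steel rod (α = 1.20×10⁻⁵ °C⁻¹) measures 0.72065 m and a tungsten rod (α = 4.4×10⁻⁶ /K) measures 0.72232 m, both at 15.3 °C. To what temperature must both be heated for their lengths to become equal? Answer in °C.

Equal length when α₁L₁ΔT − α₂L₂ΔT = L₂ − L₁ = 1.67×10⁻³ m
α₁L₁ = 8.6478×10⁻⁶, α₂L₂ = 3.178208×10⁻⁶ → Δ(αL) = 5.469592×10⁻⁶ m/K
ΔT = 1.67×10⁻³ / 5.469592×10⁻⁶ = 305.324 K, so T = 15.3 + 305.324 = 320.624 °C

T = 320.6 °C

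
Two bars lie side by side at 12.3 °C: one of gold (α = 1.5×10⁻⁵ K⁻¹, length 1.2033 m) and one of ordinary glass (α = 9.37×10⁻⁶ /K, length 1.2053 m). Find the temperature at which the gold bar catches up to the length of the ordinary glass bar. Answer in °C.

T = 308.3 °C

Equal length when α₁L₁ΔT − α₂L₂ΔT = L₂ − L₁ = 2.00×10⁻³ m
α₁L₁ = 1.80495×10⁻⁵, α₂L₂ = 1.1293661×10⁻⁵ → Δ(αL) = 6.755839×10⁻⁶ m/K
ΔT = 2.00×10⁻³ / 6.755839×10⁻⁶ = 296.040 K, so T = 12.3 + 296.040 = 308.340 °C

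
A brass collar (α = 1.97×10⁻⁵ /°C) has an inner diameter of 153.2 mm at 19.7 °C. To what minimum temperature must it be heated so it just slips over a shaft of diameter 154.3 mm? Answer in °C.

Required Δd = 154.3 − 153.2 = 1.1 mm
Δd = αd₀ΔT ⇒ ΔT = Δd/(αd₀) = 1.1 / (1.97×10⁻⁵ × 153.2) = 364.47 K
T_min = 19.7 + 364.47 = 384.17 °C

T = 384 °C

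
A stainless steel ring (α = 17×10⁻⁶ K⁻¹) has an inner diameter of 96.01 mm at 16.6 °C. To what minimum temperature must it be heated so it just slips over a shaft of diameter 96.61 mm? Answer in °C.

Required Δd = 96.61 − 96.01 = 0.60 mm
Δd = αd₀ΔT ⇒ ΔT = Δd/(αd₀) = 0.60 / (17×10⁻⁶ × 96.01) = 367.61 K
T_min = 16.6 + 367.61 = 384.21 °C

T = 384 °C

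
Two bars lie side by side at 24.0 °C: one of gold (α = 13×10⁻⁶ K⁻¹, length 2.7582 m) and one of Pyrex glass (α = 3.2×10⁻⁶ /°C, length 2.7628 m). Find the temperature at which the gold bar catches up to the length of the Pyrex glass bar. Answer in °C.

T = 194.3 °C

Equal length when α₁L₁ΔT − α₂L₂ΔT = L₂ − L₁ = 4.60×10⁻³ m
α₁L₁ = 3.58566×10⁻⁵, α₂L₂ = 8.84096×10⁻⁶ → Δ(αL) = 2.701564×10⁻⁵ m/K
ΔT = 4.60×10⁻³ / 2.701564×10⁻⁵ = 170.272 K, so T = 24.0 + 170.272 = 194.272 °C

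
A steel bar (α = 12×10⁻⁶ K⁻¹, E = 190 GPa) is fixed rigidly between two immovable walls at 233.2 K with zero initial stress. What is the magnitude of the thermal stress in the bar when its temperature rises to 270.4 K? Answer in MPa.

Fully constrained: the free strain ε = αΔT is blocked, so σ = Eε = EαΔT.
|ΔT| = 37.2 K
σ = 190×10⁹ × 12×10⁻⁶ × 37.2 = 8.48×10⁷ Pa

σ = 84.8 MPa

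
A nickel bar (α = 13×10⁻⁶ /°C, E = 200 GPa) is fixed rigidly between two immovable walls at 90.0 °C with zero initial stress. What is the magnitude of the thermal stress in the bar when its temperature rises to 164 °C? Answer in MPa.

Fully constrained: the free strain ε = αΔT is blocked, so σ = Eε = EαΔT.
|ΔT| = 74.0 K
σ = 200×10⁹ × 13×10⁻⁶ × 74.0 = 1.92×10⁸ Pa

σ = 192 MPa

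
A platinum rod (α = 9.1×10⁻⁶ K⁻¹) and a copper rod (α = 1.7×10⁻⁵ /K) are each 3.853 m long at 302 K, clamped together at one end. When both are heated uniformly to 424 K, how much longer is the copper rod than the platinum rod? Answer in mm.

3.71 mm

ΔT = 122 K
platinum: ΔL = 9.1×10⁻⁶ × 3.853 m × 122 = 4.2776×10⁻³ m = 4.2776 mm
copper: ΔL = 1.7×10⁻⁵ × 3.853 m × 122 = 7.9911×10⁻³ m = 7.9911 mm
difference = 7.9911 − 4.2776 = 3.7135 mm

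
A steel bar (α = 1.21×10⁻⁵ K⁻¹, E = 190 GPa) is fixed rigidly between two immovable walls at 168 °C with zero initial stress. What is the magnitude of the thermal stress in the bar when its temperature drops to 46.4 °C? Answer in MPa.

σ = 280 MPa

Fully constrained: the free strain ε = αΔT is blocked, so σ = Eε = EαΔT.
|ΔT| = 121.6 K
σ = 190×10⁹ × 1.21×10⁻⁵ × 121.6 = 2.80×10⁸ Pa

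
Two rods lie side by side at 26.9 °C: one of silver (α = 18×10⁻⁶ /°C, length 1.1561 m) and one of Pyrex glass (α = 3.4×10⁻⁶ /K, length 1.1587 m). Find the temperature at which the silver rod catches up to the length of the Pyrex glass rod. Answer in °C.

T = 181.0 °C

Equal length when α₁L₁ΔT − α₂L₂ΔT = L₂ − L₁ = 2.60×10⁻³ m
α₁L₁ = 2.08098×10⁻⁵, α₂L₂ = 3.93958×10⁻⁶ → Δ(αL) = 1.687022×10⁻⁵ m/K
ΔT = 2.60×10⁻³ / 1.687022×10⁻⁵ = 154.118 K, so T = 26.9 + 154.118 = 181.018 °C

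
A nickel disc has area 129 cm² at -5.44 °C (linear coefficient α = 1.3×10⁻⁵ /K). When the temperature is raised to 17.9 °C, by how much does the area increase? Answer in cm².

Area coefficient ≈ 2α; |ΔT| = 23.34 K
ΔA = 2αA₀ΔT = 2(1.3×10⁻⁵)(129)(23.34) = 0.0783 cm²

ΔA = 0.0783 cm²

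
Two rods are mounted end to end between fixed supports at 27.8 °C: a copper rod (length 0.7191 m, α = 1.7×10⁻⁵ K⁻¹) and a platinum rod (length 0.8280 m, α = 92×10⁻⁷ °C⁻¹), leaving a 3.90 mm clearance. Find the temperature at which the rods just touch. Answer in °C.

α₁L₁ = 1.22247×10⁻⁵ m/K, α₂L₂ = 7.6176×10⁻⁶ m/K → total 1.98423×10⁻⁵ m/K
ΔT = g/(α₁L₁+α₂L₂) = 3.90×10⁻³ / 1.98423×10⁻⁵ = 196.55 K
T = 27.8 + 196.55 = 224.35 °C

T = 224 °C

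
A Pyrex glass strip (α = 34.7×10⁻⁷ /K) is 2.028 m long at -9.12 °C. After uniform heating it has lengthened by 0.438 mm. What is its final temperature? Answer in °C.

ΔL = αL₀ΔT ⇒ ΔT = ΔL / (αL₀)
ΔT = 0.438×10⁻³ m / (34.7×10⁻⁷ × 2.028 m) = 62.241 K
T = -9.12 + 62.241 = 53.121 °C

T = 53.1 °C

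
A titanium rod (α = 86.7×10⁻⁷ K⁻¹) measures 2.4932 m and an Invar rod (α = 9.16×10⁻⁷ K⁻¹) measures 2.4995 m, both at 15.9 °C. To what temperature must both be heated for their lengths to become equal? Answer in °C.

T = 341.9 °C

Equal length when α₁L₁ΔT − α₂L₂ΔT = L₂ − L₁ = 6.30×10⁻³ m
α₁L₁ = 2.1616044×10⁻⁵, α₂L₂ = 2.289542×10⁻⁶ → Δ(αL) = 1.9326502×10⁻⁵ m/K
ΔT = 6.30×10⁻³ / 1.9326502×10⁻⁵ = 325.977 K, so T = 15.9 + 325.977 = 341.877 °C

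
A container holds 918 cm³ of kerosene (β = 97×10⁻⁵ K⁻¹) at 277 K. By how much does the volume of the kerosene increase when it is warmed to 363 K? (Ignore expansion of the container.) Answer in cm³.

ΔV = 76.6 cm³

|ΔT| = |363 − 277| = 86 K
ΔV = βV₀ΔT = (97×10⁻⁵)(918)(86) = 76.6 cm³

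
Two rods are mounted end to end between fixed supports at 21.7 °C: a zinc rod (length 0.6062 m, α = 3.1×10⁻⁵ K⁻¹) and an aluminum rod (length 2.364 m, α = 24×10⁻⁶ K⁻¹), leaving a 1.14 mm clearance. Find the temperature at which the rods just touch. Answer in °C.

T = 36.8 °C

α₁L₁ = 1.87922×10⁻⁵ m/K, α₂L₂ = 5.6736×10⁻⁵ m/K → total 7.55282×10⁻⁵ m/K
ΔT = g/(α₁L₁+α₂L₂) = 1.14×10⁻³ / 7.55282×10⁻⁵ = 15.094 K
T = 21.7 + 15.094 = 36.794 °C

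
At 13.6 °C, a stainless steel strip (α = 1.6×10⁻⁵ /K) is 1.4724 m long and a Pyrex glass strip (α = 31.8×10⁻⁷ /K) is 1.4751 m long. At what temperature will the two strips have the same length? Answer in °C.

T = 156.7 °C

Equal length when α₁L₁ΔT − α₂L₂ΔT = L₂ − L₁ = 2.70×10⁻³ m
α₁L₁ = 2.35584×10⁻⁵, α₂L₂ = 4.690818×10⁻⁶ → Δ(αL) = 1.8867582×10⁻⁵ m/K
ΔT = 2.70×10⁻³ / 1.8867582×10⁻⁵ = 143.103 K, so T = 13.6 + 143.103 = 156.703 °C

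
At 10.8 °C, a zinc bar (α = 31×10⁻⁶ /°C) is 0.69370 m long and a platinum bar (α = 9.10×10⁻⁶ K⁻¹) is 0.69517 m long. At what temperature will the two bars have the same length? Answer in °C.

T = 107.6 °C

L₁(1 + α₁ΔT) = L₂(1 + α₂ΔT) ⇒ ΔT = (L₂ − L₁)/(α₁L₁ − α₂L₂)
L₂ − L₁ = 0.69517 − 0.69370 = 1.47×10⁻³ m
α₁L₁ − α₂L₂ = 31×10⁻⁶×0.69370 − 9.10×10⁻⁶×0.69517 = 1.5178653×10⁻⁵ m/K
ΔT = 1.47×10⁻³ / 1.5178653×10⁻⁵ = 96.847 K
T = 10.8 + 96.847 = 107.647 °C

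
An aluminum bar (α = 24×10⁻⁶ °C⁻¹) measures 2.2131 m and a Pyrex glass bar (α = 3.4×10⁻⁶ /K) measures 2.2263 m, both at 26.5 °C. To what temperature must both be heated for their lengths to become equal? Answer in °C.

Equal length when α₁L₁ΔT − α₂L₂ΔT = L₂ − L₁ = 1.32×10⁻² m
α₁L₁ = 5.31144×10⁻⁵, α₂L₂ = 7.56942×10⁻⁶ → Δ(αL) = 4.554498×10⁻⁵ m/K
ΔT = 1.32×10⁻² / 4.554498×10⁻⁵ = 289.823 K, so T = 26.5 + 289.823 = 316.323 °C

T = 316.3 °C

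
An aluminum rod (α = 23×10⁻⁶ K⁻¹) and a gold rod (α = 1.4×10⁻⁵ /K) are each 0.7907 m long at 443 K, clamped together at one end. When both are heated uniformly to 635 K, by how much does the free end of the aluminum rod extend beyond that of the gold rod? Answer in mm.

ΔT = 192 K
aluminum: ΔL = 23×10⁻⁶ × 0.7907 m × 192 = 3.4917×10⁻³ m = 3.4917 mm
gold: ΔL = 1.4×10⁻⁵ × 0.7907 m × 192 = 2.1254×10⁻³ m = 2.1254 mm
difference = 3.4917 − 2.1254 = 1.3663 mm

1.37 mm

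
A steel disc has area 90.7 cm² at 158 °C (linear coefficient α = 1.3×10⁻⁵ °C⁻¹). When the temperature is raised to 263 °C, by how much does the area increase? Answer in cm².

Area coefficient ≈ 2α; |ΔT| = 105 K
ΔA = 2αA₀ΔT = 2(1.3×10⁻⁵)(90.7)(105) = 0.248 cm²

ΔA = 0.248 cm²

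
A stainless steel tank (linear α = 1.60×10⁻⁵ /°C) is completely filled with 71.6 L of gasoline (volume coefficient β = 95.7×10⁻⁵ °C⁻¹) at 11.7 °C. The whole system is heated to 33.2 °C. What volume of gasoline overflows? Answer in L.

1.40 L

The tank also expands: β_container ≈ 3α = 4.8×10⁻⁵ /K
Net overflow = V₀(β_liq − 3α_cont)ΔT
β − 3α = 9.57×10⁻⁴ − 4.8×10⁻⁵ = 9.09×10⁻⁴ /K; ΔT = 21.5 K
ΔV = 71.6 × 9.09×10⁻⁴ × 21.5 = 1.40 L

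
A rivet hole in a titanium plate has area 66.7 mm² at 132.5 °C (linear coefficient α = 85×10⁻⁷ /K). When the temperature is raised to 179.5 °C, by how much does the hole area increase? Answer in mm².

Area coefficient ≈ 2α; |ΔT| = 47.0 K
ΔA = 2αA₀ΔT = 2(85×10⁻⁷)(66.7)(47.0) = 0.0533 mm²

ΔA = 0.0533 mm²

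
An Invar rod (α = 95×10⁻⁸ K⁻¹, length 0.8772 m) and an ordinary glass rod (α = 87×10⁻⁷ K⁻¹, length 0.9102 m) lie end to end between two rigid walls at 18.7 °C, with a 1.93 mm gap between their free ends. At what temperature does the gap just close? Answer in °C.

T = 239 °C

Gap closes when ΔL₁ + ΔL₂ = 1.93 mm = 1.93×10⁻³ m
(α₁L₁ + α₂L₂)ΔT = g
α₁L₁ + α₂L₂ = 95×10⁻⁸×0.8772 + 87×10⁻⁷×0.9102 = 8.75208×10⁻⁶ m/K
ΔT = 1.93×10⁻³ / 8.75208×10⁻⁶ = 220.52 K
T = 18.7 + 220.52 = 239.22 °C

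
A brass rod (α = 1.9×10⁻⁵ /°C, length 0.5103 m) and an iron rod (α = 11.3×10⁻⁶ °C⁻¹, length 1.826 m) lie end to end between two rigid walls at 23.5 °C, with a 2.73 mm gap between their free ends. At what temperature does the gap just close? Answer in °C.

α₁L₁ = 9.6957×10⁻⁶ m/K, α₂L₂ = 2.06338×10⁻⁵ m/K → total 3.03295×10⁻⁵ m/K
ΔT = g/(α₁L₁+α₂L₂) = 2.73×10⁻³ / 3.03295×10⁻⁵ = 90.01 K
T = 23.5 + 90.01 = 113.51 °C

T = 114 °C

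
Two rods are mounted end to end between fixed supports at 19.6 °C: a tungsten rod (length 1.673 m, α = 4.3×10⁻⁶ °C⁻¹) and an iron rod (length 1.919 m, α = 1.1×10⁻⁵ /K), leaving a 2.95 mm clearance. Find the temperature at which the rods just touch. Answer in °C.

T = 124 °C

α₁L₁ = 7.1939×10⁻⁶ m/K, α₂L₂ = 2.1109×10⁻⁵ m/K → total 2.83029×10⁻⁵ m/K
ΔT = g/(α₁L₁+α₂L₂) = 2.95×10⁻³ / 2.83029×10⁻⁵ = 104.23 K
T = 19.6 + 104.23 = 123.83 °C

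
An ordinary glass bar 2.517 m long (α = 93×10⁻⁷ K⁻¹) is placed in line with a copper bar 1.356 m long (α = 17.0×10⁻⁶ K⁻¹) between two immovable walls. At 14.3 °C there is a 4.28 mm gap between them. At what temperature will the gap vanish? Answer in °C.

α₁L₁ = 2.34081×10⁻⁵ m/K, α₂L₂ = 2.3052×10⁻⁵ m/K → total 4.64601×10⁻⁵ m/K
ΔT = g/(α₁L₁+α₂L₂) = 4.28×10⁻³ / 4.64601×10⁻⁵ = 92.12 K
T = 14.3 + 92.12 = 106.42 °C

T = 106 °C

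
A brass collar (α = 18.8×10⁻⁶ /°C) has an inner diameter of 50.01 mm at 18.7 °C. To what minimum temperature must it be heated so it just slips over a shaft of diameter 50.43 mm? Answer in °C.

Required Δd = 50.43 − 50.01 = 0.42 mm
Δd = αd₀ΔT ⇒ ΔT = Δd/(αd₀) = 0.42 / (18.8×10⁻⁶ × 50.01) = 446.72 K
T_min = 18.7 + 446.72 = 465.42 °C

T = 465 °C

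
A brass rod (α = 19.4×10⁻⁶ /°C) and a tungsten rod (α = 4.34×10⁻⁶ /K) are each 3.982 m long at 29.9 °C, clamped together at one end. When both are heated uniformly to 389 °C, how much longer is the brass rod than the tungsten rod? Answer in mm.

21.5 mm

ΔT = 359.1 K
brass: ΔL = 19.4×10⁻⁶ × 3.982 m × 359.1 = 2.7741×10⁻² m = 27.741 mm
tungsten: ΔL = 4.34×10⁻⁶ × 3.982 m × 359.1 = 6.2059×10⁻³ m = 6.2059 mm
difference = 27.741 − 6.2059 = 21.5351 mm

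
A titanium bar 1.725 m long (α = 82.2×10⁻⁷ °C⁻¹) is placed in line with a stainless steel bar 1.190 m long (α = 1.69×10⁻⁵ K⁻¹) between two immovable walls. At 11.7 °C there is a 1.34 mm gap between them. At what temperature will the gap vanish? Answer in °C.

α₁L₁ = 1.41795×10⁻⁵ m/K, α₂L₂ = 2.0111×10⁻⁵ m/K → total 3.42905×10⁻⁵ m/K
ΔT = g/(α₁L₁+α₂L₂) = 1.34×10⁻³ / 3.42905×10⁻⁵ = 39.078 K
T = 11.7 + 39.078 = 50.778 °C

T = 50.8 °C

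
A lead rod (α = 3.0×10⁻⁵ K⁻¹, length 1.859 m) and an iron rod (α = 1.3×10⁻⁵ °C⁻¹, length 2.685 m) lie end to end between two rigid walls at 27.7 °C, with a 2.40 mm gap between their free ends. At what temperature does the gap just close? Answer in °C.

T = 54.2 °C

Gap closes when ΔL₁ + ΔL₂ = 2.40 mm = 2.40×10⁻³ m
(α₁L₁ + α₂L₂)ΔT = g
α₁L₁ + α₂L₂ = 3.0×10⁻⁵×1.859 + 1.3×10⁻⁵×2.685 = 9.0675×10⁻⁵ m/K
ΔT = 2.40×10⁻³ / 9.0675×10⁻⁵ = 26.468 K
T = 27.7 + 26.468 = 54.168 °C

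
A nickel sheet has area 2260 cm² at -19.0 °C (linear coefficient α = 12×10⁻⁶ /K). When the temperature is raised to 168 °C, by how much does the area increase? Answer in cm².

Area coefficient ≈ 2α; |ΔT| = 187.0 K
ΔA = 2αA₀ΔT = 2(12×10⁻⁶)(2260)(187.0) = 10.1 cm²

ΔA = 10.1 cm²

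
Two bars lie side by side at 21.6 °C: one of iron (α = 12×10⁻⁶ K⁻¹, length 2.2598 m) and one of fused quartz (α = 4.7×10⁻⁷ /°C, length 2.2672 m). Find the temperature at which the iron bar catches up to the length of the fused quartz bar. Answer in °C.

Equal length when α₁L₁ΔT − α₂L₂ΔT = L₂ − L₁ = 7.40×10⁻³ m
α₁L₁ = 2.71176×10⁻⁵, α₂L₂ = 1.065584×10⁻⁶ → Δ(αL) = 2.6052016×10⁻⁵ m/K
ΔT = 7.40×10⁻³ / 2.6052016×10⁻⁵ = 284.047 K, so T = 21.6 + 284.047 = 305.647 °C

T = 305.6 °C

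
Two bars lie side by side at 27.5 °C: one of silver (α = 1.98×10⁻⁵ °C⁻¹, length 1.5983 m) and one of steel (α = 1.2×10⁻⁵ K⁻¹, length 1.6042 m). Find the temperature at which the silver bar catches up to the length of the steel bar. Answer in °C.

L₁(1 + α₁ΔT) = L₂(1 + α₂ΔT) ⇒ ΔT = (L₂ − L₁)/(α₁L₁ − α₂L₂)
L₂ − L₁ = 1.6042 − 1.5983 = 5.90×10⁻³ m
α₁L₁ − α₂L₂ = 1.98×10⁻⁵×1.5983 − 1.2×10⁻⁵×1.6042 = 1.239594×10⁻⁵ m/K
ΔT = 5.90×10⁻³ / 1.239594×10⁻⁵ = 475.962 K
T = 27.5 + 475.962 = 503.462 °C

T = 503.5 °C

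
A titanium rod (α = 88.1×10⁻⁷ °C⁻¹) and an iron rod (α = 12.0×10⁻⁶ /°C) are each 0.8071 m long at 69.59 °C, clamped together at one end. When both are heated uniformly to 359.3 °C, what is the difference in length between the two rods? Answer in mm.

ΔT = 289.71 K
titanium: ΔL = 88.1×10⁻⁷ × 0.8071 m × 289.71 = 2.0600×10⁻³ m = 2.0600 mm
iron: ΔL = 12.0×10⁻⁶ × 0.8071 m × 289.71 = 2.8059×10⁻³ m = 2.8059 mm
difference = 2.8059 − 2.0600 = 0.7459 mm

0.746 mm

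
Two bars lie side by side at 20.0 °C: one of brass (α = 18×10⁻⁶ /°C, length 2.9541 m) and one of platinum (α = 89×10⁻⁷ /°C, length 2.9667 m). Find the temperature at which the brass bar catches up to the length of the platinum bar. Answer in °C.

T = 490.7 °C

Equal length when α₁L₁ΔT − α₂L₂ΔT = L₂ − L₁ = 1.26×10⁻² m
α₁L₁ = 5.31738×10⁻⁵, α₂L₂ = 2.640363×10⁻⁵ → Δ(αL) = 2.677017×10⁻⁵ m/K
ΔT = 1.26×10⁻² / 2.677017×10⁻⁵ = 470.673 K, so T = 20.0 + 470.673 = 490.673 °C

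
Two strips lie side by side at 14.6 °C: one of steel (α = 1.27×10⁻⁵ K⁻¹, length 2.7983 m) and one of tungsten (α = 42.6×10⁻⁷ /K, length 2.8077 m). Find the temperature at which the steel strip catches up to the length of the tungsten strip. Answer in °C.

T = 413.3 °C

L₁(1 + α₁ΔT) = L₂(1 + α₂ΔT) ⇒ ΔT = (L₂ − L₁)/(α₁L₁ − α₂L₂)
L₂ − L₁ = 2.8077 − 2.7983 = 9.40×10⁻³ m
α₁L₁ − α₂L₂ = 1.27×10⁻⁵×2.7983 − 42.6×10⁻⁷×2.8077 = 2.3577608×10⁻⁵ m/K
ΔT = 9.40×10⁻³ / 2.3577608×10⁻⁵ = 398.683 K
T = 14.6 + 398.683 = 413.283 °C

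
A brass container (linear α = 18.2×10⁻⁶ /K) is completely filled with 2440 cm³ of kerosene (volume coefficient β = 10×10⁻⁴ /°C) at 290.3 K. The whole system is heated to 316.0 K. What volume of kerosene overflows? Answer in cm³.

59.3 cm³

The container also expands: β_container ≈ 3α = 5.46×10⁻⁵ /K
Net overflow = V₀(β_liq − 3α_cont)ΔT
β − 3α = 1.00×10⁻³ − 5.46×10⁻⁵ = 9.454×10⁻⁴ /K; ΔT = 25.7 K
ΔV = 2440 × 9.454×10⁻⁴ × 25.7 = 59.3 cm³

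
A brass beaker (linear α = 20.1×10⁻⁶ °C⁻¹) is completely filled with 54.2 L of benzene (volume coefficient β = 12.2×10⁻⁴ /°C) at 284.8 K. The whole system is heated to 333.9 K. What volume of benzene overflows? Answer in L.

3.09 L

The beaker also expands: β_container ≈ 3α = 6.03×10⁻⁵ /K
Net overflow = V₀(β_liq − 3α_cont)ΔT
β − 3α = 1.22×10⁻³ − 6.03×10⁻⁵ = 1.1597×10⁻³ /K; ΔT = 49.1 K
ΔV = 54.2 × 1.1597×10⁻³ × 49.1 = 3.09 L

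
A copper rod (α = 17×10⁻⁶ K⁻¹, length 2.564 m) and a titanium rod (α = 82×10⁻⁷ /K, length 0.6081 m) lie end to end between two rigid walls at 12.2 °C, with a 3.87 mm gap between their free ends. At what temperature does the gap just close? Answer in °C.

Gap closes when ΔL₁ + ΔL₂ = 3.87 mm = 3.87×10⁻³ m
(α₁L₁ + α₂L₂)ΔT = g
α₁L₁ + α₂L₂ = 17×10⁻⁶×2.564 + 82×10⁻⁷×0.6081 = 4.857442×10⁻⁵ m/K
ΔT = 3.87×10⁻³ / 4.857442×10⁻⁵ = 79.672 K
T = 12.2 + 79.672 = 91.872 °C

T = 91.9 °C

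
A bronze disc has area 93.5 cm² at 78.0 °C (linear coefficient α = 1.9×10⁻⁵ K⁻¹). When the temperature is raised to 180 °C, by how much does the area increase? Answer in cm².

Area coefficient ≈ 2α; |ΔT| = 102.0 K
ΔA = 2αA₀ΔT = 2(1.9×10⁻⁵)(93.5)(102.0) = 0.362 cm²

ΔA = 0.362 cm²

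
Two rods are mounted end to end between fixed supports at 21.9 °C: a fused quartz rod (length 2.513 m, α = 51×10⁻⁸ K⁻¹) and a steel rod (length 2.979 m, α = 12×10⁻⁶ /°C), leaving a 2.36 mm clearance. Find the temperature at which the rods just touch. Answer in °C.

T = 85.6 °C

α₁L₁ = 1.28163×10⁻⁶ m/K, α₂L₂ = 3.5748×10⁻⁵ m/K → total 3.702963×10⁻⁵ m/K
ΔT = g/(α₁L₁+α₂L₂) = 2.36×10⁻³ / 3.702963×10⁻⁵ = 63.733 K
T = 21.9 + 63.733 = 85.633 °C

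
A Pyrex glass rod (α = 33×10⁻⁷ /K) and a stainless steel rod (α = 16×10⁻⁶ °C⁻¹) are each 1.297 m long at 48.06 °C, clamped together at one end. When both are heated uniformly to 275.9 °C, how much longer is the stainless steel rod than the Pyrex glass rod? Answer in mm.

ΔT = 227.84 K
Pyrex glass: ΔL = 33×10⁻⁷ × 1.297 m × 227.84 = 9.7518×10⁻⁴ m = 0.97518 mm
stainless steel: ΔL = 16×10⁻⁶ × 1.297 m × 227.84 = 4.7281×10⁻³ m = 4.7281 mm
difference = 4.7281 − 0.97518 = 3.75292 mm

3.75 mm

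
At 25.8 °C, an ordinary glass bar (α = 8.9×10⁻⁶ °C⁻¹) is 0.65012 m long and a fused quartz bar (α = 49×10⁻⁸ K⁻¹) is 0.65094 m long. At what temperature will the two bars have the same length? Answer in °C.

T = 175.8 °C

L₁(1 + α₁ΔT) = L₂(1 + α₂ΔT) ⇒ ΔT = (L₂ − L₁)/(α₁L₁ − α₂L₂)
L₂ − L₁ = 0.65094 − 0.65012 = 8.20×10⁻⁴ m
α₁L₁ − α₂L₂ = 8.9×10⁻⁶×0.65012 − 49×10⁻⁸×0.65094 = 5.4671074×10⁻⁶ m/K
ΔT = 8.20×10⁻⁴ / 5.4671074×10⁻⁶ = 149.988 K
T = 25.8 + 149.988 = 175.788 °C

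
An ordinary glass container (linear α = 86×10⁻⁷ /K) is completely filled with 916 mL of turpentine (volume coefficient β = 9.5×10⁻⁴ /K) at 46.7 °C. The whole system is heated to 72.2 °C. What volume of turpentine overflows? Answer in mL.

21.6 mL

The container also expands: β_container ≈ 3α = 2.58×10⁻⁵ /K
Net overflow = V₀(β_liq − 3α_cont)ΔT
β − 3α = 9.50×10⁻⁴ − 2.58×10⁻⁵ = 9.242×10⁻⁴ /K; ΔT = 25.5 K
ΔV = 916 × 9.242×10⁻⁴ × 25.5 = 21.6 mL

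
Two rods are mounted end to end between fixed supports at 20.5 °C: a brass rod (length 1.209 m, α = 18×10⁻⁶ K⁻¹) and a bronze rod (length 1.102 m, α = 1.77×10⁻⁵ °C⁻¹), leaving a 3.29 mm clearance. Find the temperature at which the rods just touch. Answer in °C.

T = 100 °C

α₁L₁ = 2.1762×10⁻⁵ m/K, α₂L₂ = 1.95054×10⁻⁵ m/K → total 4.12674×10⁻⁵ m/K
ΔT = g/(α₁L₁+α₂L₂) = 3.29×10⁻³ / 4.12674×10⁻⁵ = 79.72 K
T = 20.5 + 79.72 = 100.22 °C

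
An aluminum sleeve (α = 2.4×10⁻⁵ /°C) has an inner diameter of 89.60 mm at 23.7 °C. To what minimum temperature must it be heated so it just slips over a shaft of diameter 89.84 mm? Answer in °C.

Required Δd = 89.84 − 89.60 = 0.24 mm
Δd = αd₀ΔT ⇒ ΔT = Δd/(αd₀) = 0.24 / (2.4×10⁻⁵ × 89.60) = 111.61 K
T_min = 23.7 + 111.61 = 135.31 °C

T = 135 °C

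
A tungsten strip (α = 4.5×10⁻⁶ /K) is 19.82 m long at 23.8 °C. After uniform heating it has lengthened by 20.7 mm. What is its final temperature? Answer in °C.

T = 256 °C

ΔL = αL₀ΔT ⇒ ΔT = ΔL / (αL₀)
ΔT = 20.7×10⁻³ m / (4.5×10⁻⁶ × 19.82 m) = 232.09 K
T = 23.8 + 232.09 = 255.89 °C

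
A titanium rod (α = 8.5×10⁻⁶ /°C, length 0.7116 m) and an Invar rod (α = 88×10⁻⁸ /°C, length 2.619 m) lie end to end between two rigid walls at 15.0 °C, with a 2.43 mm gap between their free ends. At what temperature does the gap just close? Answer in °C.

T = 306 °C

α₁L₁ = 6.0486×10⁻⁶ m/K, α₂L₂ = 2.30472×10⁻⁶ m/K → total 8.35332×10⁻⁶ m/K
ΔT = g/(α₁L₁+α₂L₂) = 2.43×10⁻³ / 8.35332×10⁻⁶ = 290.90 K
T = 15.0 + 290.90 = 305.90 °C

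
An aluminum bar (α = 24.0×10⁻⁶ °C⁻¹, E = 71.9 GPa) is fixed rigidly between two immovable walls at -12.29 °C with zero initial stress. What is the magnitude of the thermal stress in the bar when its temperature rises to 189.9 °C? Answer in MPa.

σ = 349 MPa

Fully constrained: the free strain ε = αΔT is blocked, so σ = Eε = EαΔT.
|ΔT| = 202.19 K
σ = 71.9×10⁹ × 24.0×10⁻⁶ × 202.19 = 3.49×10⁸ Pa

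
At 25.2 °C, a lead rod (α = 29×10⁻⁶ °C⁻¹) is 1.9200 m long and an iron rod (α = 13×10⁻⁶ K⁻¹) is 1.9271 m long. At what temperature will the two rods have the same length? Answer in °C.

T = 257.0 °C

Equal length when α₁L₁ΔT − α₂L₂ΔT = L₂ − L₁ = 7.10×10⁻³ m
α₁L₁ = 5.568×10⁻⁵, α₂L₂ = 2.50523×10⁻⁵ → Δ(αL) = 3.06277×10⁻⁵ m/K
ΔT = 7.10×10⁻³ / 3.06277×10⁻⁵ = 231.816 K, so T = 25.2 + 231.816 = 257.016 °C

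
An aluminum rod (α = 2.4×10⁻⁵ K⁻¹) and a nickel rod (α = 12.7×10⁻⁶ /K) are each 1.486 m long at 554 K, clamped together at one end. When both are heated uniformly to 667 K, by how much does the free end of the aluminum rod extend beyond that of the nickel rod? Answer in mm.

1.90 mm

ΔT = 113 K
aluminum: ΔL = 2.4×10⁻⁵ × 1.486 m × 113 = 4.0300×10⁻³ m = 4.0300 mm
nickel: ΔL = 12.7×10⁻⁶ × 1.486 m × 113 = 2.1326×10⁻³ m = 2.1326 mm
difference = 4.0300 − 2.1326 = 1.8974 mm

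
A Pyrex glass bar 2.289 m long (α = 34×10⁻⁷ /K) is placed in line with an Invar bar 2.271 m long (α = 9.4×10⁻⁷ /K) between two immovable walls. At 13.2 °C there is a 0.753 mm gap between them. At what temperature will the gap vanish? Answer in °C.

T = 89.1 °C

Gap closes when ΔL₁ + ΔL₂ = 0.753 mm = 7.53×10⁻⁴ m
(α₁L₁ + α₂L₂)ΔT = g
α₁L₁ + α₂L₂ = 34×10⁻⁷×2.289 + 9.4×10⁻⁷×2.271 = 9.91734×10⁻⁶ m/K
ΔT = 7.53×10⁻⁴ / 9.91734×10⁻⁶ = 75.928 K
T = 13.2 + 75.928 = 89.128 °C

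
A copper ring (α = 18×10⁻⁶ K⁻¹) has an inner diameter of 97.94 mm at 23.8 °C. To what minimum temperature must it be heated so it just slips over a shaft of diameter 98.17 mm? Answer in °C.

T = 154 °C

Required Δd = 98.17 − 97.94 = 0.23 mm
Δd = αd₀ΔT ⇒ ΔT = Δd/(αd₀) = 0.23 / (18×10⁻⁶ × 97.94) = 130.47 K
T_min = 23.8 + 130.47 = 154.27 °C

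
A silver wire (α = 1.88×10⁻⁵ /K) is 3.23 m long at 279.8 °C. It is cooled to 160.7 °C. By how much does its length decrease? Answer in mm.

|ΔT| = |160.7 − 279.8| = 119.1 K
ΔL = αL₀ΔT = (1.88×10⁻⁵)(3.23)(119.1) = 7.23×10⁻³ m

ΔL = 7.23 mm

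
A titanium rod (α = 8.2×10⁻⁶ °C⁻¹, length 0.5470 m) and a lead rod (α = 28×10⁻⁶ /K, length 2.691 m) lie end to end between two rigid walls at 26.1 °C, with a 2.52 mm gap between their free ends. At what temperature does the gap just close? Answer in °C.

T = 57.7 °C

α₁L₁ = 4.4854×10⁻⁶ m/K, α₂L₂ = 7.5348×10⁻⁵ m/K → total 7.98334×10⁻⁵ m/K
ΔT = g/(α₁L₁+α₂L₂) = 2.52×10⁻³ / 7.98334×10⁻⁵ = 31.566 K
T = 26.1 + 31.566 = 57.666 °C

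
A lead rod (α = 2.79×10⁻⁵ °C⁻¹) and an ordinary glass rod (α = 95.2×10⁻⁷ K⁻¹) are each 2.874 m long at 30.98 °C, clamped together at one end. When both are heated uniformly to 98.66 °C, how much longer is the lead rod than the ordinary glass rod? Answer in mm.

ΔT = 67.68 K
lead: ΔL = 2.79×10⁻⁵ × 2.874 m × 67.68 = 5.4269×10⁻³ m = 5.4269 mm
ordinary glass: ΔL = 95.2×10⁻⁷ × 2.874 m × 67.68 = 1.8518×10⁻³ m = 1.8518 mm
difference = 5.4269 − 1.8518 = 3.5751 mm

3.58 mm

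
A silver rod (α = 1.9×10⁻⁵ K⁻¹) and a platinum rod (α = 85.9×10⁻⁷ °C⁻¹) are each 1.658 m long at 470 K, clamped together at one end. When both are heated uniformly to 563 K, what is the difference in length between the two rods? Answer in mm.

ΔT = 93 K
silver: ΔL = 1.9×10⁻⁵ × 1.658 m × 93 = 2.9297×10⁻³ m = 2.9297 mm
platinum: ΔL = 85.9×10⁻⁷ × 1.658 m × 93 = 1.3245×10⁻³ m = 1.3245 mm
difference = 2.9297 − 1.3245 = 1.6052 mm

1.61 mm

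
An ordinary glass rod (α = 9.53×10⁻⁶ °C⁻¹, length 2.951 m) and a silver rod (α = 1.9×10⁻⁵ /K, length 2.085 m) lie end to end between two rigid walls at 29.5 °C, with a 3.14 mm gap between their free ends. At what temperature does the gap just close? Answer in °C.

T = 75.9 °C

Gap closes when ΔL₁ + ΔL₂ = 3.14 mm = 3.14×10⁻³ m
(α₁L₁ + α₂L₂)ΔT = g
α₁L₁ + α₂L₂ = 9.53×10⁻⁶×2.951 + 1.9×10⁻⁵×2.085 = 6.773803×10⁻⁵ m/K
ΔT = 3.14×10⁻³ / 6.773803×10⁻⁵ = 46.355 K
T = 29.5 + 46.355 = 75.855 °C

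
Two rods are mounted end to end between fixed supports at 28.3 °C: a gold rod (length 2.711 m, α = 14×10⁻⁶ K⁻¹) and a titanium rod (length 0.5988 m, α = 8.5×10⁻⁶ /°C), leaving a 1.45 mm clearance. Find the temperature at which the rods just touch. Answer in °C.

Gap closes when ΔL₁ + ΔL₂ = 1.45 mm = 1.45×10⁻³ m
(α₁L₁ + α₂L₂)ΔT = g
α₁L₁ + α₂L₂ = 14×10⁻⁶×2.711 + 8.5×10⁻⁶×0.5988 = 4.30438×10⁻⁵ m/K
ΔT = 1.45×10⁻³ / 4.30438×10⁻⁵ = 33.687 K
T = 28.3 + 33.687 = 61.987 °C

T = 62.0 °C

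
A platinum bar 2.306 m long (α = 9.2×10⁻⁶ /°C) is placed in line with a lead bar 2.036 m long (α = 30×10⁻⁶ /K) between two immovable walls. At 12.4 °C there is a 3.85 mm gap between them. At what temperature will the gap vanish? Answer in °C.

α₁L₁ = 2.12152×10⁻⁵ m/K, α₂L₂ = 6.108×10⁻⁵ m/K → total 8.22952×10⁻⁵ m/K
ΔT = g/(α₁L₁+α₂L₂) = 3.85×10⁻³ / 8.22952×10⁻⁵ = 46.783 K
T = 12.4 + 46.783 = 59.183 °C

T = 59.2 °C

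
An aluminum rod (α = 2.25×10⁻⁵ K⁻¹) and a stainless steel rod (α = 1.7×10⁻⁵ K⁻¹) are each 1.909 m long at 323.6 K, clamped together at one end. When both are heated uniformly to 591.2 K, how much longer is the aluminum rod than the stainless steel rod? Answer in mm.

ΔT = 267.6 K
aluminum: ΔL = 2.25×10⁻⁵ × 1.909 m × 267.6 = 1.1494×10⁻² m = 11.494 mm
stainless steel: ΔL = 1.7×10⁻⁵ × 1.909 m × 267.6 = 8.6844×10⁻³ m = 8.6844 mm
difference = 11.494 − 8.6844 = 2.8096 mm

2.81 mm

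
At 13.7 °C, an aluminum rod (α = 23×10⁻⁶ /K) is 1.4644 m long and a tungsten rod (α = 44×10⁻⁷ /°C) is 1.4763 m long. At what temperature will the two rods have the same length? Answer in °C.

T = 451.4 °C

L₁(1 + α₁ΔT) = L₂(1 + α₂ΔT) ⇒ ΔT = (L₂ − L₁)/(α₁L₁ − α₂L₂)
L₂ − L₁ = 1.4763 − 1.4644 = 1.19×10⁻² m
α₁L₁ − α₂L₂ = 23×10⁻⁶×1.4644 − 44×10⁻⁷×1.4763 = 2.718548×10⁻⁵ m/K
ΔT = 1.19×10⁻² / 2.718548×10⁻⁵ = 437.734 K
T = 13.7 + 437.734 = 451.434 °C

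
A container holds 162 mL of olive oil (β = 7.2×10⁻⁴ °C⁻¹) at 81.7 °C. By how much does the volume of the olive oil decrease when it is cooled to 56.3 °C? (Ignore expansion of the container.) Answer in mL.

ΔV = 2.96 mL

|ΔT| = |56.3 − 81.7| = 25.4 K
ΔV = βV₀ΔT = (7.2×10⁻⁴)(162)(25.4) = 2.96 mL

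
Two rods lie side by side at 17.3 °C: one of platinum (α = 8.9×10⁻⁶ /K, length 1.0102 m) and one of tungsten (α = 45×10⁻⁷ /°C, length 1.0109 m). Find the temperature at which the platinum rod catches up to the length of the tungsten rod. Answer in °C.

T = 174.9 °C

Equal length when α₁L₁ΔT − α₂L₂ΔT = L₂ − L₁ = 7.00×10⁻⁴ m
α₁L₁ = 8.99078×10⁻⁶, α₂L₂ = 4.54905×10⁻⁶ → Δ(αL) = 4.44173×10⁻⁶ m/K
ΔT = 7.00×10⁻⁴ / 4.44173×10⁻⁶ = 157.596 K, so T = 17.3 + 157.596 = 174.896 °C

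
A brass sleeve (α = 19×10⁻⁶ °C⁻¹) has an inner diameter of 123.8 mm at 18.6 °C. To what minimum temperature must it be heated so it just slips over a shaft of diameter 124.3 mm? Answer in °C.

T = 231 °C

Required Δd = 124.3 − 123.8 = 0.5 mm
Δd = αd₀ΔT ⇒ ΔT = Δd/(αd₀) = 0.5 / (19×10⁻⁶ × 123.8) = 212.57 K
T_min = 18.6 + 212.57 = 231.17 °C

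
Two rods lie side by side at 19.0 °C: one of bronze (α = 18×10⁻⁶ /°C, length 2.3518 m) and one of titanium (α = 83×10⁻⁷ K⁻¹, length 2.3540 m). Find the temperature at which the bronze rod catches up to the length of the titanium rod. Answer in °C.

Equal length when α₁L₁ΔT − α₂L₂ΔT = L₂ − L₁ = 2.20×10⁻³ m
α₁L₁ = 4.23324×10⁻⁵, α₂L₂ = 1.95382×10⁻⁵ → Δ(αL) = 2.27942×10⁻⁵ m/K
ΔT = 2.20×10⁻³ / 2.27942×10⁻⁵ = 96.516 K, so T = 19.0 + 96.516 = 115.516 °C

T = 115.5 °C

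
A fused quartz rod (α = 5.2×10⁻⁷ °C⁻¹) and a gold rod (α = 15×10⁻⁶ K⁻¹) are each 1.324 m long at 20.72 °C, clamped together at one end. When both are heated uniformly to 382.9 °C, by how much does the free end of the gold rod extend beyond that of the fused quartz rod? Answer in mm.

6.94 mm

ΔT = 362.18 K
fused quartz: ΔL = 5.2×10⁻⁷ × 1.324 m × 362.18 = 2.4935×10⁻⁴ m = 0.24935 mm
gold: ΔL = 15×10⁻⁶ × 1.324 m × 362.18 = 7.1929×10⁻³ m = 7.1929 mm
difference = 7.1929 − 0.24935 = 6.94355 mm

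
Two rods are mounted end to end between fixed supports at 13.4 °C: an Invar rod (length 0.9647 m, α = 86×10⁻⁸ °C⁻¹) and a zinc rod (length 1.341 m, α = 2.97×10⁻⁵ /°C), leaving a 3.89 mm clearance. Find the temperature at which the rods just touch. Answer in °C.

α₁L₁ = 8.29642×10⁻⁷ m/K, α₂L₂ = 3.98277×10⁻⁵ m/K → total 4.0657342×10⁻⁵ m/K
ΔT = g/(α₁L₁+α₂L₂) = 3.89×10⁻³ / 4.0657342×10⁻⁵ = 95.68 K
T = 13.4 + 95.68 = 109.08 °C

T = 109 °C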